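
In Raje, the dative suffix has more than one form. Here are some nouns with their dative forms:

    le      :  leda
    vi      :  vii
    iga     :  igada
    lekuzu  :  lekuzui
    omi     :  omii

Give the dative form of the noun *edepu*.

The suffix is conditioned by the last vowel: -i when the last vowel of the stem is a high vowel (*vi*, *lekuzu*, *omi*); -da when the last vowel of the stem is a non-high vowel (*le*, *iga*).
*edepu* — last vowel /u/ (a high vowel) → -i → *edepui*.

edepui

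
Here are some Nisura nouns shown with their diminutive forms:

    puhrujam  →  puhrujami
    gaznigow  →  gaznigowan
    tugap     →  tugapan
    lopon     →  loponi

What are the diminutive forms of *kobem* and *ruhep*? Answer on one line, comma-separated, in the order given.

kobemi, ruhepan

The pattern is nasality of the final consonant: -i when the stem ends in a nasal (*puhrujam*, *lopon*); -an when the stem ends in a non-nasal consonant (*gaznigow*, *tugap*).
*kobem*: final consonant = /m/, a nasal → -i → *kobemi*.
Since the final consonant of *ruhep* is /p/ (non-nasal), it takes -an, giving *ruhepan*.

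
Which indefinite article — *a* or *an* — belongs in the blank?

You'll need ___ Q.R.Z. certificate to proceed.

The indefinite article is chosen by the initial *sound* of the following word, not its spelling.
The initialism *Q.R.Z.* is read letter by letter; the first letter, Q, is pronounced /kjuː/, which begins with a consonant sound.
So the article is *a*: You'll need a Q.R.Z. certificate to proceed.

a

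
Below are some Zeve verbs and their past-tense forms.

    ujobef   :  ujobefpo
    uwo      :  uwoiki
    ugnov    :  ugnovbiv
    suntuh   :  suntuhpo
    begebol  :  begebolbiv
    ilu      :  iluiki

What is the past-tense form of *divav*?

divavbiv

Looking at the final sound of each stem: -po when the stem ends in a voiceless consonant (*ujobef*, *suntuh*); -biv when the stem ends in a voiced consonant (*ugnov*, *begebol*); -iki when the stem ends in a vowel (*uwo*, *ilu*).
The final sound of *divav* is /v/, which is a voiced consonant, so the suffix is -biv, giving *divavbiv*.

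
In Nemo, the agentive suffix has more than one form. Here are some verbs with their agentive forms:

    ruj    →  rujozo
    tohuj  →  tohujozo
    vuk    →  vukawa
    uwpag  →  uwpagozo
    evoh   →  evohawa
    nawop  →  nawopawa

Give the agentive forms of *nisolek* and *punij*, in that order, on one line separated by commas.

The suffix is conditioned by the final consonant: -awa when the stem ends in a voiceless consonant (*vuk*, *evoh*, *nawop*); -ozo when the stem ends in a voiced consonant (*ruj*, *tohuj*, *uwpag*).
*nisolek*: final consonant = /k/, voiceless → -awa → *nisolekawa*.
Since the final consonant of *punij* is /j/ (voiced), it takes -ozo, giving *punijozo*.

nisolekawa, punijozo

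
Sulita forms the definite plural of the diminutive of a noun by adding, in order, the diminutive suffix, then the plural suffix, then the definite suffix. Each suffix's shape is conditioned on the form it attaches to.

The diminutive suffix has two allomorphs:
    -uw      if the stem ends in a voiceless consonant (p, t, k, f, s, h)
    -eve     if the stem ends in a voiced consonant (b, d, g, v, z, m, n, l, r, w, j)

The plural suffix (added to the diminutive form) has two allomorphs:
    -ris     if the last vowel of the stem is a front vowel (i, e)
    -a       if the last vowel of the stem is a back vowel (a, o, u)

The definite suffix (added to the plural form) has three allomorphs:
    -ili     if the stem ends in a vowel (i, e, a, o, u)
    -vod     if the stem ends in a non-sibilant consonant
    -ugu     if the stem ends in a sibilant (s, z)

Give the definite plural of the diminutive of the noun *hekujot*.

hekujotuwaili

*hekujot*: final consonant = /t/, voiceless → -uw → *hekujotuw*.
The diminutive form *hekujotuw*: last vowel = /u/, a back vowel → -a → *hekujotuwa*.
The final sound of the plural form *hekujotuwa* is /a/, which is a vowel, so the definite suffix is -ili, giving *hekujotuwaili*.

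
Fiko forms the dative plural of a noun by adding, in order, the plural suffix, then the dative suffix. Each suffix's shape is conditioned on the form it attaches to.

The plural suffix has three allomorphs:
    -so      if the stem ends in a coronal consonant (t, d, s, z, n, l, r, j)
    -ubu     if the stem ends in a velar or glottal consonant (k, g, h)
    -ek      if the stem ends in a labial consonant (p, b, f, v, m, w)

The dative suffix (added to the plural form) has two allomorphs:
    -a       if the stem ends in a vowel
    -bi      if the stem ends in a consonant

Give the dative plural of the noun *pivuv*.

pivuvekbi

Since the final consonant of *pivuv* is /v/ (labial), it takes -ek, giving *pivuvek*.
The plural form *pivuvek* — final sound /k/ (a consonant) → -bi → *pivuvekbi*.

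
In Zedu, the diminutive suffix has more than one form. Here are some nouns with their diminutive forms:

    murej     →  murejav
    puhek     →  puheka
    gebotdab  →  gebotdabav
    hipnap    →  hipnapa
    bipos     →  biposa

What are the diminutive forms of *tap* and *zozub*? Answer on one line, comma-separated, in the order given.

The suffix is conditioned by the final consonant: -a when the stem ends in a voiceless consonant (*puhek*, *hipnap*, *bipos*); -av when the stem ends in a voiced consonant (*murej*, *gebotdab*).
*tap* — final consonant /p/ (voiceless) → -a → *tapa*.
*zozub* — final consonant /b/ (voiced) → -av → *zozubav*.

tapa, zozubav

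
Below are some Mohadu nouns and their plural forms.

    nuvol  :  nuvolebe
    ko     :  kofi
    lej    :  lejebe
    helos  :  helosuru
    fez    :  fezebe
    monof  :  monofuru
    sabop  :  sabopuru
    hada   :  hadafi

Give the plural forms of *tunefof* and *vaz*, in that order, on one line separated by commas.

The suffix is conditioned by the final sound: -uru when the stem ends in a voiceless consonant (*helos*, *monof*, *sabop*); -ebe when the stem ends in a voiced consonant (*nuvol*, *lej*, *fez*); -fi when the stem ends in a vowel (*ko*, *hada*).
*tunefof* — final sound /f/ (a voiceless consonant) → -uru → *tunefofuru*.
The final sound of *vaz* is /z/, which is a voiced consonant, so the suffix is -ebe, giving *vazebe*.

tunefofuru, vazebe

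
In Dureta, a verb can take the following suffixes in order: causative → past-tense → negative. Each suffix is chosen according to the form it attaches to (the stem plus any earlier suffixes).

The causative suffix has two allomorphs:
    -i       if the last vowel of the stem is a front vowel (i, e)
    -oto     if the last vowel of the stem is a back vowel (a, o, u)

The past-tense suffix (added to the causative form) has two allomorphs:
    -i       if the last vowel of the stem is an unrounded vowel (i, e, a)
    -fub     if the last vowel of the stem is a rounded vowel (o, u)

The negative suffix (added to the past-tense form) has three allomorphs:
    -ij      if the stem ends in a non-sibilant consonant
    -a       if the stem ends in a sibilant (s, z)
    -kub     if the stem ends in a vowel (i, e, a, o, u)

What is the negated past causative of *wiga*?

wigaotofubij

*wiga* — last vowel /a/ (a back vowel) → -oto → *wigaoto*.
The last vowel of the causative form *wigaoto* is /o/, which is a rounded vowel, so the past-tense suffix is -fub, giving *wigaotofub*.
Since the final sound of the past-tense form *wigaotofub* is /b/ (a non-sibilant consonant), it takes -ij, giving *wigaotofubij*.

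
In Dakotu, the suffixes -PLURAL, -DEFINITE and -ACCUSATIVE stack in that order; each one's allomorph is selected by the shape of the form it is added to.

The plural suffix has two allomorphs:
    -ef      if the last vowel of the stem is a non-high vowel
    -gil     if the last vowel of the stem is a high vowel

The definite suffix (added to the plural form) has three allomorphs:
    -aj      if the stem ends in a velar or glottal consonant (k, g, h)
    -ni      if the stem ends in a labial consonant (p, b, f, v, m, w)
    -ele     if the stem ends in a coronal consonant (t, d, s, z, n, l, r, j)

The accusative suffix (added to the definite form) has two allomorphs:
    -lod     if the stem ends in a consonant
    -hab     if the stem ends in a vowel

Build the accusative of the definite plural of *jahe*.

jaheefnihab

*jahe* — last vowel /e/ (a non-high vowel) → -ef → *jaheef*.
The final consonant of the plural form *jaheef* is /f/, which is labial, so the definite suffix is -ni, giving *jaheefni*.
The definite form *jaheefni*: final sound = /i/, a vowel → -hab → *jaheefnihab*.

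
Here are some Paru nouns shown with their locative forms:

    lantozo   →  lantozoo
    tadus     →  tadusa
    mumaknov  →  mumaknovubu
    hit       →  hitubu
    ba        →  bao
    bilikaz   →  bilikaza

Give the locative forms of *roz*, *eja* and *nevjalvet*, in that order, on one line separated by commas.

roza, ejao, nevjalvetubu

The pattern is sibilance of the final sound: -a when the stem ends in a sibilant (*tadus*, *bilikaz*); -ubu when the stem ends in a non-sibilant consonant (*mumaknov*, *hit*); -o when the stem ends in a vowel (*lantozo*, *ba*).
Since the final sound of *roz* is /z/ (a sibilant), it takes -a, giving *roza*.
*eja*: final sound = /a/, a vowel → -o → *ejao*.
*nevjalvet* — final sound /t/ (a non-sibilant consonant) → -ubu → *nevjalvetubu*.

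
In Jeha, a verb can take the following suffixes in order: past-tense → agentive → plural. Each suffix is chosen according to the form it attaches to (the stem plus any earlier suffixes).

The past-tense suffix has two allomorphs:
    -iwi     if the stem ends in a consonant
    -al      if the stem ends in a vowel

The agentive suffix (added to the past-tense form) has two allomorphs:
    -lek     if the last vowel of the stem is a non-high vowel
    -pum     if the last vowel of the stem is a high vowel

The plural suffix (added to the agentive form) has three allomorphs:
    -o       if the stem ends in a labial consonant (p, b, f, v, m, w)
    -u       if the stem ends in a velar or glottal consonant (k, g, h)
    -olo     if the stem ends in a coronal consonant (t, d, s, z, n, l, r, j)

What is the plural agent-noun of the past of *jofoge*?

Since the final sound of *jofoge* is /e/ (a vowel), it takes -al, giving *jofogeal*.
The last vowel of the past-tense form *jofogeal* is /a/, which is a non-high vowel, so the agentive suffix is -lek, giving *jofogeallek*.
The agentive form *jofogeallek* — final consonant /k/ (velar/glottal) → -u → *jofogealleku*.

jofogealleku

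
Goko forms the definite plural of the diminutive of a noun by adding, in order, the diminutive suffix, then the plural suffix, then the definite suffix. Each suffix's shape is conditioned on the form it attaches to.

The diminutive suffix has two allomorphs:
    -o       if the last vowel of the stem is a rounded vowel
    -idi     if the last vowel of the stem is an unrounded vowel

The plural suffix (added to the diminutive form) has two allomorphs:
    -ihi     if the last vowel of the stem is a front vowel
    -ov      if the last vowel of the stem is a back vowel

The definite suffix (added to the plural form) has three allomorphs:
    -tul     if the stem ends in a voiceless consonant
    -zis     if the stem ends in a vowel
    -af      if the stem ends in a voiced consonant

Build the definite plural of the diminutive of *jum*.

*jum*: last vowel = /u/, a rounded vowel → -o → *jumo*.
The diminutive form *jumo* — last vowel /o/ (a back vowel) → -ov → *jumoov*.
Since the final sound of the plural form *jumoov* is /v/ (a voiced consonant), it takes -af, giving *jumoovaf*.

jumoovaf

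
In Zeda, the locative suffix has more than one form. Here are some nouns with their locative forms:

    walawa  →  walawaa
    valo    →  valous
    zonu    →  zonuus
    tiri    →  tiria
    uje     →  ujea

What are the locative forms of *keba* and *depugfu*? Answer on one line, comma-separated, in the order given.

The pattern is rounding harmony: -us when the last vowel of the stem is a rounded vowel (*valo*, *zonu*); -a when the last vowel of the stem is an unrounded vowel (*walawa*, *tiri*, *uje*).
*keba*: last vowel = /a/, an unrounded vowel → -a → *kebaa*.
*depugfu*: last vowel = /u/, a rounded vowel → -us → *depugfuus*.

kebaa, depugfuus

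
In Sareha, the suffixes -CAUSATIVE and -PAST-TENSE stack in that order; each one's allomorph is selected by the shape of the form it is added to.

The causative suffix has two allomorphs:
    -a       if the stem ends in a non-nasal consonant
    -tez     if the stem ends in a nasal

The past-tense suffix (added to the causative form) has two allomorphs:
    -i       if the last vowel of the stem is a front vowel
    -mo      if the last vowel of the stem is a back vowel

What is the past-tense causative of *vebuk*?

*vebuk*: final consonant = /k/, non-nasal → -a → *vebuka*.
Since the last vowel of the causative form *vebuka* is /a/ (a back vowel), it takes -mo, giving *vebukamo*.

vebukamo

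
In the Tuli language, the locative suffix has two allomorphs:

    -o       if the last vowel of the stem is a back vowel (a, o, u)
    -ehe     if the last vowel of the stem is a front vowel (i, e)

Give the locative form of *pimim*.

pimimehe

*pimim* — last vowel /i/ (a front vowel) → -ehe → *pimimehe*.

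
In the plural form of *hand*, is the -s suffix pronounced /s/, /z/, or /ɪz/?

/z/

The stem *hand* ends in a voiced non-sibilant sound.
The plural suffix surfaces as /ɪz/ after sibilants, /s/ after other voiceless consonants, and /z/ after other voiced sounds.
So the plural -s on *hand* is pronounced /z/.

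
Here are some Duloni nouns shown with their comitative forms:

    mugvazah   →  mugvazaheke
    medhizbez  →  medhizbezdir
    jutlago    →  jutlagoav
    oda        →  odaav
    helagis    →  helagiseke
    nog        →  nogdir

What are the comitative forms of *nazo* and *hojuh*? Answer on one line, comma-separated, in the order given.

Looking at the final sound of each stem: -eke when the stem ends in a voiceless consonant (*mugvazah*, *helagis*); -dir when the stem ends in a voiced consonant (*medhizbez*, *nog*); -av when the stem ends in a vowel (*jutlago*, *oda*).
*nazo*: final sound = /o/, a vowel → -av → *nazoav*.
Since the final sound of *hojuh* is /h/ (a voiceless consonant), it takes -eke, giving *hojuheke*.

nazoav, hojuheke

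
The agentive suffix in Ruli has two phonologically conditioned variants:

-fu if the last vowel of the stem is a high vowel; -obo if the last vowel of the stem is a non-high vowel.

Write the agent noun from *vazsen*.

Since the last vowel of *vazsen* is /e/ (a non-high vowel), it takes -obo, giving *vazsenobo*.

vazsenobo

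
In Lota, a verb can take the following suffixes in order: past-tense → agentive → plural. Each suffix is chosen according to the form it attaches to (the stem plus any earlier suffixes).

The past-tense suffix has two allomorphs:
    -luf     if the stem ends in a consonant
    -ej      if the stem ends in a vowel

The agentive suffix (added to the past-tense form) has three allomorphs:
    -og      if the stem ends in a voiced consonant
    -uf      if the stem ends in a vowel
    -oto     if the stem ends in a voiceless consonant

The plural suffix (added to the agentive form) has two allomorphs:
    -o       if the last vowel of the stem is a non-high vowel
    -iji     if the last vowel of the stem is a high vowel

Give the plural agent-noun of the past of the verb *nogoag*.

*nogoag*: final sound = /g/, a consonant → -luf → *nogoagluf*.
The final sound of the past-tense form *nogoagluf* is /f/, which is a voiceless consonant, so the agentive suffix is -oto, giving *nogoaglufoto*.
The agentive form *nogoaglufoto* — last vowel /o/ (a non-high vowel) → -o → *nogoaglufotoo*.

nogoaglufotoo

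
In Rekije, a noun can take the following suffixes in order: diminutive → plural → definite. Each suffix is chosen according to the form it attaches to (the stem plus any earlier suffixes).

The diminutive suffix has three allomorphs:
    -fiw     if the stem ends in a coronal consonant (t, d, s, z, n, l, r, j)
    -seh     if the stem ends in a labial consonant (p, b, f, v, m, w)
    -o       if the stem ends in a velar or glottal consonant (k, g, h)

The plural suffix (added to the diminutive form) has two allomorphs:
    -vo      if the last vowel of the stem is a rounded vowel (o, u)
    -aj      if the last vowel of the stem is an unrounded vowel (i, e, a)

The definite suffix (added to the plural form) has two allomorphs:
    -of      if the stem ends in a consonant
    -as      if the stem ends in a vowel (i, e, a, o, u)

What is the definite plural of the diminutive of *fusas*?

fusasfiwajof

*fusas*: final consonant = /s/, coronal → -fiw → *fusasfiw*.
The diminutive form *fusasfiw* — last vowel /i/ (an unrounded vowel) → -aj → *fusasfiwaj*.
The final sound of the plural form *fusasfiwaj* is /j/, which is a consonant, so the definite suffix is -of, giving *fusasfiwajof*.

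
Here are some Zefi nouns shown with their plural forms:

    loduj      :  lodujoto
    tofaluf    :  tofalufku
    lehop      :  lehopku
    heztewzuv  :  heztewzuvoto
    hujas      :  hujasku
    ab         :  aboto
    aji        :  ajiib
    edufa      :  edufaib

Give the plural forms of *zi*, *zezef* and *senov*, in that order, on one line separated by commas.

ziib, zezefku, senovoto

Looking at the final sound of each stem: -ku when the stem ends in a voiceless consonant (*tofaluf*, *lehop*, *hujas*); -oto when the stem ends in a voiced consonant (*loduj*, *heztewzuv*, *ab*); -ib when the stem ends in a vowel (*aji*, *edufa*).
The final sound of *zi* is /i/, which is a vowel, so the suffix is -ib, giving *ziib*.
The final sound of *zezef* is /f/, which is a voiceless consonant, so the suffix is -ku, giving *zezefku*.
The final sound of *senov* is /v/, which is a voiced consonant, so the suffix is -oto, giving *senovoto*.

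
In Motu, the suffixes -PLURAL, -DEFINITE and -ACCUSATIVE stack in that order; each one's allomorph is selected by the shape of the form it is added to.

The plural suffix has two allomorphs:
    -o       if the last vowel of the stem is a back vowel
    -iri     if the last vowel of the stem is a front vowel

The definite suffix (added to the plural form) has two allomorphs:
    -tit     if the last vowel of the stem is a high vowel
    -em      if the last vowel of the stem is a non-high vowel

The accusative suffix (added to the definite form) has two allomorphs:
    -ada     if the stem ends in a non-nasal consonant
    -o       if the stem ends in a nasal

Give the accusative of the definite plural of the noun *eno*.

enooemo

Since the last vowel of *eno* is /o/ (a back vowel), it takes -o, giving *enoo*.
The plural form *enoo*: last vowel = /o/, a non-high vowel → -em → *enooem*.
The final consonant of the definite form *enooem* is /m/, which is a nasal, so the accusative suffix is -o, giving *enooemo*.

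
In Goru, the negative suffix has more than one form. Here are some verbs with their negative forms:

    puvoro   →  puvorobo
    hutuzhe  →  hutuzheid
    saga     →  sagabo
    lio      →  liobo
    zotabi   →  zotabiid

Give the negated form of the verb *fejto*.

The alternation tracks the last vowel of the stem — -id when the last vowel of the stem is a front vowel (*hutuzhe*, *zotabi*); -bo when the last vowel of the stem is a back vowel (*puvoro*, *saga*, *lio*).
Since the last vowel of *fejto* is /o/ (a back vowel), it takes -bo, giving *fejtobo*.

fejtobo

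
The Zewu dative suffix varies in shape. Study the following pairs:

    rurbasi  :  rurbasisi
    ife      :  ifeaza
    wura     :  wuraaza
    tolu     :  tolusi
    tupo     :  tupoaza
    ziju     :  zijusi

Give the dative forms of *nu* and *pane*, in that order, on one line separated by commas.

The suffix is conditioned by the last vowel: -si when the last vowel of the stem is a high vowel (*rurbasi*, *tolu*, *ziju*); -aza when the last vowel of the stem is a non-high vowel (*ife*, *wura*, *tupo*).
The last vowel of *nu* is /u/, which is a high vowel, so the suffix is -si, giving *nusi*.
The last vowel of *pane* is /e/, which is a non-high vowel, so the suffix is -aza, giving *paneaza*.

nusi, paneaza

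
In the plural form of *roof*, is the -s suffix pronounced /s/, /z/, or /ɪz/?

The stem *roof* ends in a voiceless non-sibilant consonant.
The plural suffix surfaces as /ɪz/ after sibilants, /s/ after other voiceless consonants, and /z/ after other voiced sounds.
So the plural -s on *roof* is pronounced /s/.

/s/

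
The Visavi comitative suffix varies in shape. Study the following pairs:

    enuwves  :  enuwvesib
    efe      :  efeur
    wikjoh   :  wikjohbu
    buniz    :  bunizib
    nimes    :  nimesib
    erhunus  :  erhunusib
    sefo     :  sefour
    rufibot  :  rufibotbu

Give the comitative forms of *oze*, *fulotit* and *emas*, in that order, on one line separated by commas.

ozeur, fulotitbu, emasib

The suffix is conditioned by the final sound: -ib when the stem ends in a sibilant (*enuwves*, *buniz*, *nimes*, *erhunus*); -bu when the stem ends in a non-sibilant consonant (*wikjoh*, *rufibot*); -ur when the stem ends in a vowel (*efe*, *sefo*).
*oze* — final sound /e/ (a vowel) → -ur → *ozeur*.
*fulotit*: final sound = /t/, a non-sibilant consonant → -bu → *fulotitbu*.
*emas* — final sound /s/ (a sibilant) → -ib → *emasib*.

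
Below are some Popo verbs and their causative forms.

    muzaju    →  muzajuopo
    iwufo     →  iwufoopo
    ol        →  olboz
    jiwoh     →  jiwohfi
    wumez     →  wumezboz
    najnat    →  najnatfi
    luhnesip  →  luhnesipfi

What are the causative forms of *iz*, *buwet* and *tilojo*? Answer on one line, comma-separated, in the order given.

The suffix is conditioned by the final sound: -fi when the stem ends in a voiceless consonant (*jiwoh*, *najnat*, *luhnesip*); -boz when the stem ends in a voiced consonant (*ol*, *wumez*); -opo when the stem ends in a vowel (*muzaju*, *iwufo*).
The final sound of *iz* is /z/, which is a voiced consonant, so the suffix is -boz, giving *izboz*.
Since the final sound of *buwet* is /t/ (a voiceless consonant), it takes -fi, giving *buwetfi*.
*tilojo*: final sound = /o/, a vowel → -opo → *tilojoopo*.

izboz, buwetfi, tilojoopo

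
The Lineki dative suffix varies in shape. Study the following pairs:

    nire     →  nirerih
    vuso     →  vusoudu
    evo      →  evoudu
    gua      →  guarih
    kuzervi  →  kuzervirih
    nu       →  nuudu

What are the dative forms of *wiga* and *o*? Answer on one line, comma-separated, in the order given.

wigarih, oudu

The pattern is rounding harmony: -udu when the last vowel of the stem is a rounded vowel (*vuso*, *evo*, *nu*); -rih when the last vowel of the stem is an unrounded vowel (*nire*, *gua*, *kuzervi*).
Since the last vowel of *wiga* is /a/ (an unrounded vowel), it takes -rih, giving *wigarih*.
*o* — last vowel /o/ (a rounded vowel) → -udu → *oudu*.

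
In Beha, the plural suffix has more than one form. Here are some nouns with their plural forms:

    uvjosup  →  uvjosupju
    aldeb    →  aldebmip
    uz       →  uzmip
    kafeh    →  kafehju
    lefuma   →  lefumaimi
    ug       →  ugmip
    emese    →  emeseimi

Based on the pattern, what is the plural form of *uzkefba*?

uzkefbaimi

The pattern is voicing of the final sound: -ju when the stem ends in a voiceless consonant (*uvjosup*, *kafeh*); -mip when the stem ends in a voiced consonant (*aldeb*, *uz*, *ug*); -imi when the stem ends in a vowel (*lefuma*, *emese*).
Since the final sound of *uzkefba* is /a/ (a vowel), it takes -imi, giving *uzkefbaimi*.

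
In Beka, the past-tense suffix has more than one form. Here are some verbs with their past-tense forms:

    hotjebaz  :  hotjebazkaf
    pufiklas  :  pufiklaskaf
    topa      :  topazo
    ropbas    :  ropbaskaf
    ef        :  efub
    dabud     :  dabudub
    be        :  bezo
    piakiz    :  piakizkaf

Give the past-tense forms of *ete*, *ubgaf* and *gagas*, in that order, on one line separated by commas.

etezo, ubgafub, gagaskaf

The alternation tracks the final sound of the stem — -kaf when the stem ends in a sibilant (*hotjebaz*, *pufiklas*, *ropbas*, *piakiz*); -ub when the stem ends in a non-sibilant consonant (*ef*, *dabud*); -zo when the stem ends in a vowel (*topa*, *be*).
Since the final sound of *ete* is /e/ (a vowel), it takes -zo, giving *etezo*.
Since the final sound of *ubgaf* is /f/ (a non-sibilant consonant), it takes -ub, giving *ubgafub*.
*gagas*: final sound = /s/, a sibilant → -kaf → *gagaskaf*.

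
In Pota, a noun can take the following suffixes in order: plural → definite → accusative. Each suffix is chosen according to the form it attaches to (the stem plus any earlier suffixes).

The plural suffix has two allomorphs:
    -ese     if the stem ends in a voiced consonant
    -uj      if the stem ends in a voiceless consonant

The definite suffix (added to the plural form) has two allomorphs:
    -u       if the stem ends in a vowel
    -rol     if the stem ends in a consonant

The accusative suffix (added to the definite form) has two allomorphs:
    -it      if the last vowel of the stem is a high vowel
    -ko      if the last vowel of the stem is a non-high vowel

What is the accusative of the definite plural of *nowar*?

nowareseuit

*nowar*: final consonant = /r/, voiced → -ese → *nowarese*.
The plural form *nowarese*: final sound = /e/, a vowel → -u → *nowareseu*.
The definite form *nowareseu* — last vowel /u/ (a high vowel) → -it → *nowareseuit*.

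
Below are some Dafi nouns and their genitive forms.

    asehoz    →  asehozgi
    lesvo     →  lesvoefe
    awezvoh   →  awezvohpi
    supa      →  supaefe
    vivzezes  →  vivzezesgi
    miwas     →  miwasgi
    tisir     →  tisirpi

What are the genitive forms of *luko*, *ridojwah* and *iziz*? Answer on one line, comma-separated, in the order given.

lukoefe, ridojwahpi, izizgi

Looking at the final sound of each stem: -gi when the stem ends in a sibilant (*asehoz*, *vivzezes*, *miwas*); -pi when the stem ends in a non-sibilant consonant (*awezvoh*, *tisir*); -efe when the stem ends in a vowel (*lesvo*, *supa*).
The final sound of *luko* is /o/, which is a vowel, so the suffix is -efe, giving *lukoefe*.
Since the final sound of *ridojwah* is /h/ (a non-sibilant consonant), it takes -pi, giving *ridojwahpi*.
The final sound of *iziz* is /z/, which is a sibilant, so the suffix is -gi, giving *izizgi*.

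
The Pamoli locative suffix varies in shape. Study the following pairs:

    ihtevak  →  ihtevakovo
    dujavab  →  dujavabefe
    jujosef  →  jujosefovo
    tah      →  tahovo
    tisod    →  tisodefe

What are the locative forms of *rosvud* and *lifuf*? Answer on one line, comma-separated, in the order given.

rosvudefe, lifufovo

The pattern is voicing of the final consonant: -ovo when the stem ends in a voiceless consonant (*ihtevak*, *jujosef*, *tah*); -efe when the stem ends in a voiced consonant (*dujavab*, *tisod*).
*rosvud*: final consonant = /d/, voiced → -efe → *rosvudefe*.
*lifuf*: final consonant = /f/, voiceless → -ovo → *lifufovo*.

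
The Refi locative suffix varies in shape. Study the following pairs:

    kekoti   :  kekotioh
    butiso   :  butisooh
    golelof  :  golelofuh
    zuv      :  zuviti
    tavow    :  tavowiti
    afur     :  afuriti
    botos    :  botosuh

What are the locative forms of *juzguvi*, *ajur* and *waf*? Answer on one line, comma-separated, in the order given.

juzguvioh, ajuriti, wafuh

Looking at the final sound of each stem: -uh when the stem ends in a voiceless consonant (*golelof*, *botos*); -iti when the stem ends in a voiced consonant (*zuv*, *tavow*, *afur*); -oh when the stem ends in a vowel (*kekoti*, *butiso*).
*juzguvi* — final sound /i/ (a vowel) → -oh → *juzguvioh*.
The final sound of *ajur* is /r/, which is a voiced consonant, so the suffix is -iti, giving *ajuriti*.
The final sound of *waf* is /f/, which is a voiceless consonant, so the suffix is -uh, giving *wafuh*.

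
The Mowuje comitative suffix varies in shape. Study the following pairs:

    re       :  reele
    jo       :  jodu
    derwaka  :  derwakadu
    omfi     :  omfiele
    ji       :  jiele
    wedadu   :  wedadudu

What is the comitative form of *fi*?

fiele

Looking at the last vowel of each stem: -ele when the last vowel of the stem is a front vowel (*re*, *omfi*, *ji*); -du when the last vowel of the stem is a back vowel (*jo*, *derwaka*, *wedadu*).
*fi*: last vowel = /i/, a front vowel → -ele → *fiele*.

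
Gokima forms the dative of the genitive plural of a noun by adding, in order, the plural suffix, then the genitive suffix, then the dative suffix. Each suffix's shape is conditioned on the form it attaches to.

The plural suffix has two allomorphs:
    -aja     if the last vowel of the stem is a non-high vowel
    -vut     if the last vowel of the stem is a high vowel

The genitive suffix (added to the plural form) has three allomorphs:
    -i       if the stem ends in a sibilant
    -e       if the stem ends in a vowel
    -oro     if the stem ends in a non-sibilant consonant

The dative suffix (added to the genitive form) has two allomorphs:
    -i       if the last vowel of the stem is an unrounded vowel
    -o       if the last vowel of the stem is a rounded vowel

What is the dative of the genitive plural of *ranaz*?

*ranaz*: last vowel = /a/, a non-high vowel → -aja → *ranazaja*.
Since the final sound of the plural form *ranazaja* is /a/ (a vowel), it takes -e, giving *ranazajae*.
The last vowel of the genitive form *ranazajae* is /e/, which is an unrounded vowel, so the dative suffix is -i, giving *ranazajaei*.

ranazajaei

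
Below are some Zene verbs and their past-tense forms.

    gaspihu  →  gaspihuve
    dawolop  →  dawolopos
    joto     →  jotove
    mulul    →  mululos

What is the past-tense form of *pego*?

The pattern is consonant vs. vowel: -os when the stem ends in a consonant (*dawolop*, *mulul*); -ve when the stem ends in a vowel (*gaspihu*, *joto*).
*pego* — final sound /o/ (a vowel) → -ve → *pegove*.

pegove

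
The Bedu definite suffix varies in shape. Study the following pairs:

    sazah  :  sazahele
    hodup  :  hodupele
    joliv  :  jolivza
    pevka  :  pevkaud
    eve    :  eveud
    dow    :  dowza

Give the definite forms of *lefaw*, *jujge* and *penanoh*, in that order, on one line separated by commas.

The alternation tracks the final sound of the stem — -ele when the stem ends in a voiceless consonant (*sazah*, *hodup*); -za when the stem ends in a voiced consonant (*joliv*, *dow*); -ud when the stem ends in a vowel (*pevka*, *eve*).
The final sound of *lefaw* is /w/, which is a voiced consonant, so the suffix is -za, giving *lefawza*.
Since the final sound of *jujge* is /e/ (a vowel), it takes -ud, giving *jujgeud*.
*penanoh* — final sound /h/ (a voiceless consonant) → -ele → *penanohele*.

lefawza, jujgeud, penanohele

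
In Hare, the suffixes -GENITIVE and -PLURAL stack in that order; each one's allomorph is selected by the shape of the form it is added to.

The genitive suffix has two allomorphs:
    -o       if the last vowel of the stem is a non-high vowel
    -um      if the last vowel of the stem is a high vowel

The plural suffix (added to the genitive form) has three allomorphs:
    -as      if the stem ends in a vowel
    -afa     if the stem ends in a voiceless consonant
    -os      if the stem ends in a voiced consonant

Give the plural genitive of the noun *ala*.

*ala* — last vowel /a/ (a non-high vowel) → -o → *alao*.
Since the final sound of the genitive form *alao* is /o/ (a vowel), it takes -as, giving *alaoas*.

alaoas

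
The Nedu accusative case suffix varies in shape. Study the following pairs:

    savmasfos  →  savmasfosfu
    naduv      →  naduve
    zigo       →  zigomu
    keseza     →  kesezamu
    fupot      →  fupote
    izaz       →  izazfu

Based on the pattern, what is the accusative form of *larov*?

The alternation tracks the final sound of the stem — -fu when the stem ends in a sibilant (*savmasfos*, *izaz*); -e when the stem ends in a non-sibilant consonant (*naduv*, *fupot*); -mu when the stem ends in a vowel (*zigo*, *keseza*).
*larov* — final sound /v/ (a non-sibilant consonant) → -e → *larove*.

larove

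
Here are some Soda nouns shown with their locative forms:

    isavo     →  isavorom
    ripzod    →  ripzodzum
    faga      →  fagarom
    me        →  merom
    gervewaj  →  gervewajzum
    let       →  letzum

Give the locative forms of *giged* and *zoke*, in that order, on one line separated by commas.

The suffix is conditioned by the final sound: -zum when the stem ends in a consonant (*ripzod*, *gervewaj*, *let*); -rom when the stem ends in a vowel (*isavo*, *faga*, *me*).
*giged*: final sound = /d/, a consonant → -zum → *gigedzum*.
*zoke* — final sound /e/ (a vowel) → -rom → *zokerom*.

gigedzum, zokerom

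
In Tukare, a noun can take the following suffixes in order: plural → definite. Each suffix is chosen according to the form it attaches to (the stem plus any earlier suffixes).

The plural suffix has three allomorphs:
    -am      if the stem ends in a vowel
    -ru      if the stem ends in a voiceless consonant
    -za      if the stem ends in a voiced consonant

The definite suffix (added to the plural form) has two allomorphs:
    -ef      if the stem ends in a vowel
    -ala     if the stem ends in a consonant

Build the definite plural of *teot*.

*teot* — final sound /t/ (a voiceless consonant) → -ru → *teotru*.
The final sound of the plural form *teotru* is /u/, which is a vowel, so the definite suffix is -ef, giving *teotruef*.

teotruef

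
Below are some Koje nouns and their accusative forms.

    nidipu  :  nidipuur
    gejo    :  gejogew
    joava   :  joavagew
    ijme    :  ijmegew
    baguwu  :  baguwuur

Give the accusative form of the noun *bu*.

buur

The alternation tracks the last vowel of the stem — -ur when the last vowel of the stem is a high vowel (*nidipu*, *baguwu*); -gew when the last vowel of the stem is a non-high vowel (*gejo*, *joava*, *ijme*).
Since the last vowel of *bu* is /u/ (a high vowel), it takes -ur, giving *buur*.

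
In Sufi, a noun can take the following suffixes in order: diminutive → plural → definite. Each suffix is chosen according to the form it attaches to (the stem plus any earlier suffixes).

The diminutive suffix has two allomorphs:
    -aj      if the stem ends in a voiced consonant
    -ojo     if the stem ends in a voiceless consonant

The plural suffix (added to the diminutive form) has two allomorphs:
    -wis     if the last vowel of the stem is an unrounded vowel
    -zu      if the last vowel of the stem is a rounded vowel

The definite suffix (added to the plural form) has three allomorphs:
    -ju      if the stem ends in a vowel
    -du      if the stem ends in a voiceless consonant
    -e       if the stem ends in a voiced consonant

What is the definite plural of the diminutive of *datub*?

datubajwisdu

*datub* — final consonant /b/ (voiced) → -aj → *datubaj*.
The diminutive form *datubaj* — last vowel /a/ (an unrounded vowel) → -wis → *datubajwis*.
The plural form *datubajwis* — final sound /s/ (a voiceless consonant) → -du → *datubajwisdu*.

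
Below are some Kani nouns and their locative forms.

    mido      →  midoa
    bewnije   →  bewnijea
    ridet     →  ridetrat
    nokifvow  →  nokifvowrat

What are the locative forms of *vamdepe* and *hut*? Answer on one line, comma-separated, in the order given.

vamdepea, hutrat

Looking at the final sound of each stem: -rat when the stem ends in a consonant (*ridet*, *nokifvow*); -a when the stem ends in a vowel (*mido*, *bewnije*).
*vamdepe*: final sound = /e/, a vowel → -a → *vamdepea*.
*hut* — final sound /t/ (a consonant) → -rat → *hutrat*.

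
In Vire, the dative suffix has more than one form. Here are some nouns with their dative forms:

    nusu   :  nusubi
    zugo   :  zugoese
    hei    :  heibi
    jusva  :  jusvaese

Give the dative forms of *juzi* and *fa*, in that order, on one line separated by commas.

The pattern is height harmony: -bi when the last vowel of the stem is a high vowel (*nusu*, *hei*); -ese when the last vowel of the stem is a non-high vowel (*zugo*, *jusva*).
Since the last vowel of *juzi* is /i/ (a high vowel), it takes -bi, giving *juzibi*.
*fa*: last vowel = /a/, a non-high vowel → -ese → *faese*.

juzibi, faese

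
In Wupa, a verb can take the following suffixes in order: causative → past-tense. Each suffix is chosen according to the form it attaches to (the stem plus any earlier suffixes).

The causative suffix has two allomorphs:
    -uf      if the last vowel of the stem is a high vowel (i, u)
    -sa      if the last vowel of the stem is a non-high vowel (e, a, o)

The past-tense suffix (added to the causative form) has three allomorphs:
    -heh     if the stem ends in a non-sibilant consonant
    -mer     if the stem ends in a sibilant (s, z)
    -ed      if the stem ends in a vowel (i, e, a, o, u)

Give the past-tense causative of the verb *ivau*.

ivauufheh

The last vowel of *ivau* is /u/, which is a high vowel, so the causative suffix is -uf, giving *ivauuf*.
Since the final sound of the causative form *ivauuf* is /f/ (a non-sibilant consonant), it takes -heh, giving *ivauufheh*.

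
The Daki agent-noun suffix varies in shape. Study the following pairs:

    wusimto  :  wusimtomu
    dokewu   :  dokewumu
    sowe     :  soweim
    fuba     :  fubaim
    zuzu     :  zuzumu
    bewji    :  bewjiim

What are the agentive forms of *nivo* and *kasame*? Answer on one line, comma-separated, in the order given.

nivomu, kasameim

Looking at the last vowel of each stem: -mu when the last vowel of the stem is a rounded vowel (*wusimto*, *dokewu*, *zuzu*); -im when the last vowel of the stem is an unrounded vowel (*sowe*, *fuba*, *bewji*).
*nivo*: last vowel = /o/, a rounded vowel → -mu → *nivomu*.
*kasame*: last vowel = /e/, an unrounded vowel → -im → *kasameim*.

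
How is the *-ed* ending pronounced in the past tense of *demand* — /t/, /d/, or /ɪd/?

The stem *demand* ends in /t/ or /d/.
The -ed suffix is realized as /ɪd/ after /t, d/; as /t/ after other voiceless consonants; and as /d/ after other voiced sounds.
So -ed on *demand* is pronounced /ɪd/.

/ɪd/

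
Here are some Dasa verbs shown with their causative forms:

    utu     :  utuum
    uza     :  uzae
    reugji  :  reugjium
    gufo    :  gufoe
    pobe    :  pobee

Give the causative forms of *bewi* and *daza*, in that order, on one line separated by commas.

bewium, dazae

Looking at the last vowel of each stem: -um when the last vowel of the stem is a high vowel (*utu*, *reugji*); -e when the last vowel of the stem is a non-high vowel (*uza*, *gufo*, *pobe*).
*bewi*: last vowel = /i/, a high vowel → -um → *bewium*.
Since the last vowel of *daza* is /a/ (a non-high vowel), it takes -e, giving *dazae*.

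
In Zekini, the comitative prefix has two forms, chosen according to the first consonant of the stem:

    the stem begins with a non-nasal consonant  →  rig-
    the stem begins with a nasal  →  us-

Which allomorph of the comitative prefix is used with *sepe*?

*sepe*: first consonant = /s/, non-nasal → rig-.

rig-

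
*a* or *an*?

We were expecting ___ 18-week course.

an

The indefinite article is chosen by the initial *sound* of the following word, not its spelling.
The number *18* is spoken "eighteen", beginning with /ˌeɪˈtiːn/ — a vowel sound.
So the article is *an*: We were expecting an 18-week course.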